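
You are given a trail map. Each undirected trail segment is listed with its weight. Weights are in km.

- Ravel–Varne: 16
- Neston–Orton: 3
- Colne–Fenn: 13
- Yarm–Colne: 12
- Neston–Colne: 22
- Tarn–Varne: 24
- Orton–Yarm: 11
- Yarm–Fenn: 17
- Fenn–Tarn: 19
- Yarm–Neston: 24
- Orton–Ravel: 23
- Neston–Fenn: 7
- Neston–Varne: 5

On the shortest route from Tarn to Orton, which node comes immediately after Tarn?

Enumerating some paths:
Tarn → Varne → Neston → Orton: 24+5+3 = 32
Tarn → Fenn → Neston → Orton: 19+7+3 = 29
Tarn → Fenn → Yarm → Orton: 19+17+11 = 47
The minimum is 29 km via Tarn → Fenn → Neston → Orton.
So from Tarn the first move is to Fenn.

Fenn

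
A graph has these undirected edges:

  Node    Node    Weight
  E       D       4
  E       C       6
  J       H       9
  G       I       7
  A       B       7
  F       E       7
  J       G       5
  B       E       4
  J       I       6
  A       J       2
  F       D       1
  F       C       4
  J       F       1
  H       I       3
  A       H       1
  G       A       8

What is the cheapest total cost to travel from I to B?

11

Compare a few routes:
I–H–A–J–F–D–E–B: 3+1+2+1+1+4+4 = 16
I–H–A–B: 3+1+7 = 11
I–J–A–B: 6+2+7 = 15
Cheapest is I–H–A–B at 11.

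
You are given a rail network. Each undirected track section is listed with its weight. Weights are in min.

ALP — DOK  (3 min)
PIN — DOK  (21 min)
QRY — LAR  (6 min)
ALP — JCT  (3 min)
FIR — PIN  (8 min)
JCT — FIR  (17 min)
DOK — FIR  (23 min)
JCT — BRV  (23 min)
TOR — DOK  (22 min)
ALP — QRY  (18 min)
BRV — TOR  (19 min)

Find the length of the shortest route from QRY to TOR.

43 min

Settle nodes by increasing distance from QRY:
QRY: 0
LAR: 6  (via QRY)
ALP: 18  (via QRY)
JCT: 21  (via ALP)
DOK: 21  (via ALP)
FIR: 38  (via JCT)
PIN: 42  (via DOK)
TOR: 43  (via DOK)
Shortest route: QRY → ALP → DOK → TOR = 43 min.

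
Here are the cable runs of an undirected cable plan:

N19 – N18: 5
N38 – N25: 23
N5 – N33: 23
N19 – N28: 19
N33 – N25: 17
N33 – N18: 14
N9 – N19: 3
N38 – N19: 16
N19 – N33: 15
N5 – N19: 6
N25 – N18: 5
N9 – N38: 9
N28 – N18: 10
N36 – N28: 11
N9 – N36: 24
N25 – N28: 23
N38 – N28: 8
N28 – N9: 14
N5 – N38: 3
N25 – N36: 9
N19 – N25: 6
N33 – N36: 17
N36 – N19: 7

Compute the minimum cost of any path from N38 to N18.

Shortest distances from N38:
N38: 0
N5: 3  (via N38)
N28: 8  (via N38)
N19: 9  (via N5)
N9: 9  (via N38)
N18: 14  (via N19)
Shortest route: N38–N5–N19–N18 = 14.

14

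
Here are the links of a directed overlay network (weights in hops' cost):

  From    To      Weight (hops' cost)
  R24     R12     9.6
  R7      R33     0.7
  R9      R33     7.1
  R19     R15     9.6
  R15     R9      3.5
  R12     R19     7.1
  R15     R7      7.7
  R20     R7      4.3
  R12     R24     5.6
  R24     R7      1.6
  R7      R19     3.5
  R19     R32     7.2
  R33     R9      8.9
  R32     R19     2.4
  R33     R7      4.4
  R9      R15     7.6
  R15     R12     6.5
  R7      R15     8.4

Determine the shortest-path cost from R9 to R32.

22.2 hops' cost

Settle nodes by increasing distance from R9:
R9: 0
R33: 7.1  (via R9)
R15: 7.6  (via R9)
R7: 11.5  (via R33)
R12: 14.1  (via R15)
R19: 15  (via R7)
R24: 19.7  (via R12)
R32: 22.2  (via R19)
Shortest route: R9–R33–R7–R19–R32 = 22.2 hops' cost.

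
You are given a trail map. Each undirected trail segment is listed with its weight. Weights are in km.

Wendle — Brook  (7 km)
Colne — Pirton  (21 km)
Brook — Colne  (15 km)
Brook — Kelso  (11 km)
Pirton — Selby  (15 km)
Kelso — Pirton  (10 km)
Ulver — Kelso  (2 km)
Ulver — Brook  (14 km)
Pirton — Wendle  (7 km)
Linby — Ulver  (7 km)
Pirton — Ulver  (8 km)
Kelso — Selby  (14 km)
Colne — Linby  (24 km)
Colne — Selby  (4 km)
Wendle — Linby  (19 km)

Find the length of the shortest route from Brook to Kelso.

Settle nodes by increasing distance from Brook:
Brook: 0
Wendle: 7  (via Brook)
Kelso: 11  (via Brook)
Shortest route: Brook–Kelso = 11 km.

11 km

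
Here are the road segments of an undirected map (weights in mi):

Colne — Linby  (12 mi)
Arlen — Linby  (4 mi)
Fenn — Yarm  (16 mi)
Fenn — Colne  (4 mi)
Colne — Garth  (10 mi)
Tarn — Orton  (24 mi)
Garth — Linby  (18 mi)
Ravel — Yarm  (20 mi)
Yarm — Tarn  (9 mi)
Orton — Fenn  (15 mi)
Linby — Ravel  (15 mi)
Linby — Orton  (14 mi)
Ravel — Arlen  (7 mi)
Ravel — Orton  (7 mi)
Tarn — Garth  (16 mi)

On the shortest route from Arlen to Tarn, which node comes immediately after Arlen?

Ravel

Compare a few routes:
Arlen → Ravel → Yarm → Tarn: 7+20+9 = 36
Arlen → Linby → Garth → Tarn: 4+18+16 = 38
Cheapest is Arlen → Ravel → Yarm → Tarn at 36 mi.
So from Arlen the first move is to Ravel.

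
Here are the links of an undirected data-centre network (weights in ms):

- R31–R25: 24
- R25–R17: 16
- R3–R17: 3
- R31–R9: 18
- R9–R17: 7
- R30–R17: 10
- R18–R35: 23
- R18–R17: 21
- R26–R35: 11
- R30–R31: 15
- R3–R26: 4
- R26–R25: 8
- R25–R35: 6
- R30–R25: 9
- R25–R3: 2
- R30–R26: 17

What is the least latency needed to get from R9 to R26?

Shortest distances from R9:
R9: 0
R17: 7  (via R9)
R3: 10  (via R17)
R25: 12  (via R3)
R26: 14  (via R3)
Shortest route: R9 → R17 → R3 → R26 = 14 ms.

14 ms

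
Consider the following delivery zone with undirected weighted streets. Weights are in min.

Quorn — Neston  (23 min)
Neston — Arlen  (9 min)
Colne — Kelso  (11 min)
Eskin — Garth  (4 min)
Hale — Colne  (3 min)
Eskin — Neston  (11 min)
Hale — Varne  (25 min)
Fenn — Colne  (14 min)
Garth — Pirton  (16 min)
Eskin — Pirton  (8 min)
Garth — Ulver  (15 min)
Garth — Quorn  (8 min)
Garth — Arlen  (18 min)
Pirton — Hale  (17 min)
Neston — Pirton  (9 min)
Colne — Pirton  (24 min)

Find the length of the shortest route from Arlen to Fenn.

52 min

Shortest distances from Arlen:
Arlen: 0
Neston: 9  (via Arlen)
Garth: 18  (via Arlen)
Pirton: 18  (via Neston)
Eskin: 20  (via Neston)
Quorn: 26  (via Garth)
Ulver: 33  (via Garth)
Hale: 35  (via Pirton)
Colne: 38  (via Hale)
Kelso: 49  (via Colne)
Fenn: 52  (via Colne)
Shortest route: Arlen → Neston → Pirton → Hale → Colne → Fenn = 52 min.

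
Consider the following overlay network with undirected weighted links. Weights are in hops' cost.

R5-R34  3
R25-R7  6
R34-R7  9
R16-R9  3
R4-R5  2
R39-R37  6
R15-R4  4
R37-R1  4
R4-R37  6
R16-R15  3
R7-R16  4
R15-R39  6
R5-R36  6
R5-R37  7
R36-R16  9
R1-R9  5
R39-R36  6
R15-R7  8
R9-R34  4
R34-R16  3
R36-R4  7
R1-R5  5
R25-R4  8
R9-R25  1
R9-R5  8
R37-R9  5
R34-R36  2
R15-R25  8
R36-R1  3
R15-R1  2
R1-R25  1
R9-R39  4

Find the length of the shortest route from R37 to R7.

11 hops' cost

Running Dijkstra from R37:
R37: 0
R1: 4  (via R37)
R9: 5  (via R37)
R25: 5  (via R1)
R4: 6  (via R37)
R39: 6  (via R37)
R15: 6  (via R1)
R36: 7  (via R1)
R5: 7  (via R37)
R16: 8  (via R9)
R34: 9  (via R9)
R7: 11  (via R25)
Shortest route: R37 → R1 → R25 → R7 = 11 hops' cost.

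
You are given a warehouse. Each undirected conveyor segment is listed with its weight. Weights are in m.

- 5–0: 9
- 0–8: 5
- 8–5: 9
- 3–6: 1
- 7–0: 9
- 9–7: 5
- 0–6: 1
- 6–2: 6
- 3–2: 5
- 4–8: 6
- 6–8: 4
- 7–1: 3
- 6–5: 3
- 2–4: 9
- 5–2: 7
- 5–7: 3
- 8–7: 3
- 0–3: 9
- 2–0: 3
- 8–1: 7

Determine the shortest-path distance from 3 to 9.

Settle nodes by increasing distance from 3:
3: 0
6: 1  (via 3)
0: 2  (via 6)
5: 4  (via 6)
2: 5  (via 3)
8: 5  (via 6)
7: 7  (via 5)
1: 10  (via 7)
4: 11  (via 8)
9: 12  (via 7)
Shortest route: 3–6–5–7–9 = 12 m.

12 m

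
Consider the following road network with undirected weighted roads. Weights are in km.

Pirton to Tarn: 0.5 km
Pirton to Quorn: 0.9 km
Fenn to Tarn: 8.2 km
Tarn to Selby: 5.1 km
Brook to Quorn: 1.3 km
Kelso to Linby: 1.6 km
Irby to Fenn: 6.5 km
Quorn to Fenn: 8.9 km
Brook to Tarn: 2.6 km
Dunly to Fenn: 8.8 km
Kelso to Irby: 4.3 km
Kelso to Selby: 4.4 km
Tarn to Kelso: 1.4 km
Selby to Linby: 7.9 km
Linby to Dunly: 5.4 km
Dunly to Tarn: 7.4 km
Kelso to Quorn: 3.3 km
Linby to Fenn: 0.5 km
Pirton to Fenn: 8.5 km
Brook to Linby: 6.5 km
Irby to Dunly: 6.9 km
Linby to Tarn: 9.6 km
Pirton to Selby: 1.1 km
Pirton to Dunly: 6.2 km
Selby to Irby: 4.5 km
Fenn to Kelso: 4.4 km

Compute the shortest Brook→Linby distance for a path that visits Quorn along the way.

5.7 km

Shortest Brook→Quorn: Brook → Quorn = 1.3
Best Quorn to Linby: Quorn → Pirton → Tarn → Kelso → Linby costing 4.4
Total via Quorn: 1.3 + 4.4 = 5.7 km.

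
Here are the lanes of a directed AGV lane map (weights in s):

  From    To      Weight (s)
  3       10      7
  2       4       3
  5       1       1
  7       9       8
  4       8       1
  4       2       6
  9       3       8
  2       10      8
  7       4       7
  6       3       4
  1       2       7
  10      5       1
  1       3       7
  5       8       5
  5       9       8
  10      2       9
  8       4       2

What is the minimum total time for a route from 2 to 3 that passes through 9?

25 s

Shortest 2→9: 2–10–5–9 = 17
Best 9 to 3: 9–3 costing 8
Total via 9: 17 + 8 = 25 s.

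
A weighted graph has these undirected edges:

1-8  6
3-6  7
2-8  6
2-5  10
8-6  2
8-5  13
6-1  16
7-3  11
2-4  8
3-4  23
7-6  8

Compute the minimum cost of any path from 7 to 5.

23

Compare a few routes:
7–6–8–2–5: 8+2+6+10 = 26
7–6–8–5: 8+2+13 = 23
Cheapest is 7–6–8–5 at 23.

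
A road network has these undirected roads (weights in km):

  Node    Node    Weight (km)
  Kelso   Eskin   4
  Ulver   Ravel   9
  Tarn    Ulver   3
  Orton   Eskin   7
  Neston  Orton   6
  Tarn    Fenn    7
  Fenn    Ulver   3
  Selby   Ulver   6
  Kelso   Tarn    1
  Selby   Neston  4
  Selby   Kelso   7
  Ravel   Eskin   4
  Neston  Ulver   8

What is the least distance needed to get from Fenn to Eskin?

Compare a few routes:
Fenn–Ulver–Tarn–Kelso–Eskin: 3+3+1+4 = 11
Fenn–Ulver–Ravel–Eskin: 3+9+4 = 16
Fenn–Tarn–Kelso–Eskin: 7+1+4 = 12
The minimum is 11 km via Fenn–Ulver–Tarn–Kelso–Eskin.

11 km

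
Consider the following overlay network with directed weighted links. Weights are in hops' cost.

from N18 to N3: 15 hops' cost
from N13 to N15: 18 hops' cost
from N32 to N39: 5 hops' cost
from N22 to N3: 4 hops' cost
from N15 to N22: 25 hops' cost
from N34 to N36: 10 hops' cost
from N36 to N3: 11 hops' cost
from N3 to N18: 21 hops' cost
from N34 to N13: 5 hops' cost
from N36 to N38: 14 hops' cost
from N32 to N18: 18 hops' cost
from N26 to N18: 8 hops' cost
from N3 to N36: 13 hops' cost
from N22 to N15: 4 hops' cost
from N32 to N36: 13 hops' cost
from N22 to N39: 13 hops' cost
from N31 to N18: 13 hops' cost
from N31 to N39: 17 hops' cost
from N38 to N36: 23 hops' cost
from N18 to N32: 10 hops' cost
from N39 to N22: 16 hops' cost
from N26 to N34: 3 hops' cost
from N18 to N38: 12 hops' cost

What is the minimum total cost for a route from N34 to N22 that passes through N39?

73 hops' cost

Shortest N34→N39: N34–N36–N3–N18–N32–N39 = 57
Best N39 to N22: N39–N22 costing 16
Total via N39: 57 + 16 = 73 hops' cost.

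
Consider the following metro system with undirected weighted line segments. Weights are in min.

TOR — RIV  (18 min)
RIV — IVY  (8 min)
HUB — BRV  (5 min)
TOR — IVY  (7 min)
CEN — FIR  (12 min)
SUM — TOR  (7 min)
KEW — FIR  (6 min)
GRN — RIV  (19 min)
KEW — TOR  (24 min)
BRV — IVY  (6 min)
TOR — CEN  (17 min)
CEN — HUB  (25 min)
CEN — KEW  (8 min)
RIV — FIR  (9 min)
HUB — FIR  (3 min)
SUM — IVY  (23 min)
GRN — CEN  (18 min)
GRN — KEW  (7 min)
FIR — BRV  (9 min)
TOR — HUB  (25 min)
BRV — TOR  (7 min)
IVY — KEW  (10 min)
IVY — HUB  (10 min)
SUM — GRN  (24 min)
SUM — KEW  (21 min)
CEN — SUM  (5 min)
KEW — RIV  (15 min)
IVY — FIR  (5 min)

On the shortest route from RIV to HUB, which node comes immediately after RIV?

Candidate routes:
RIV–IVY–FIR–HUB: 8+5+3 = 16
RIV–FIR–HUB: 9+3 = 12
The minimum is 12 min via RIV–FIR–HUB.
So from RIV the first move is to FIR.

FIR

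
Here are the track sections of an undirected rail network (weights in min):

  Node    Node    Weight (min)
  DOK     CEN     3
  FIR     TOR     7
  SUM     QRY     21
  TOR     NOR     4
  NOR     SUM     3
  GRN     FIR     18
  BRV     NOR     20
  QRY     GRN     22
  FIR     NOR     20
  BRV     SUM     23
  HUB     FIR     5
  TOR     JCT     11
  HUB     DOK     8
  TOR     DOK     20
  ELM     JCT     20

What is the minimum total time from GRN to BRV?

49 min

Shortest distances from GRN:
GRN: 0
FIR: 18  (via GRN)
QRY: 22  (via GRN)
HUB: 23  (via FIR)
TOR: 25  (via FIR)
NOR: 29  (via TOR)
DOK: 31  (via HUB)
SUM: 32  (via NOR)
CEN: 34  (via DOK)
JCT: 36  (via TOR)
BRV: 49  (via NOR)
Shortest route: GRN → FIR → TOR → NOR → BRV = 49 min.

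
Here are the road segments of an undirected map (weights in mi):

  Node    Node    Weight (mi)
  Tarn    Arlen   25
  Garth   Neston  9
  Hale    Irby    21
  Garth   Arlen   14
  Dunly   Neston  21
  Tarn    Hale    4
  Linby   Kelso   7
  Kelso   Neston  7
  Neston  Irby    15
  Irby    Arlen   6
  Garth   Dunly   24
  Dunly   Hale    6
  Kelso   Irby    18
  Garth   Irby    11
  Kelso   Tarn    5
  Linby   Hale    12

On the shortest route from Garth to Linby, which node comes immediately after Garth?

Enumerating some paths:
Garth–Neston–Kelso–Tarn–Hale–Linby: 9+7+5+4+12 = 37
Garth–Neston–Kelso–Linby: 9+7+7 = 23
Garth–Irby–Neston–Kelso–Linby: 11+15+7+7 = 40
Garth–Irby–Kelso–Linby: 11+18+7 = 36
Cheapest is Garth–Neston–Kelso–Linby at 23 mi.
So from Garth the first move is to Neston.

Neston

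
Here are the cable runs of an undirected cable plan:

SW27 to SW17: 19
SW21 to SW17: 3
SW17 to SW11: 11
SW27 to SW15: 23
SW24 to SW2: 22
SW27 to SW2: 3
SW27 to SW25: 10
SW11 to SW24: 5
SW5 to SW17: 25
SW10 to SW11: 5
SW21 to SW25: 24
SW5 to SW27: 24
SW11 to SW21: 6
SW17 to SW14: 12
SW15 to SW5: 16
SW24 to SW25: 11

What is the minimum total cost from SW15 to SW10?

54

Candidate routes:
SW15 - SW5 - SW17 - SW21 - SW11 - SW10: 16+25+3+6+5 = 55
SW15 - SW27 - SW25 - SW24 - SW11 - SW10: 23+10+11+5+5 = 54
Cheapest is SW15 - SW27 - SW25 - SW24 - SW11 - SW10 at 54.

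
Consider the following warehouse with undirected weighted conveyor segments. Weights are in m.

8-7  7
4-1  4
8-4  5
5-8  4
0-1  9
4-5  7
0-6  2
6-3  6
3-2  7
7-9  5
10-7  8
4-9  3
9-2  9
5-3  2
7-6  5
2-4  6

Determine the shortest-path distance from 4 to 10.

16 m

Running Dijkstra from 4:
4: 0
9: 3  (via 4)
1: 4  (via 4)
8: 5  (via 4)
2: 6  (via 4)
5: 7  (via 4)
7: 8  (via 9)
3: 9  (via 5)
0: 13  (via 1)
6: 13  (via 7)
10: 16  (via 7)
Shortest route: 4 → 9 → 7 → 10 = 16 m.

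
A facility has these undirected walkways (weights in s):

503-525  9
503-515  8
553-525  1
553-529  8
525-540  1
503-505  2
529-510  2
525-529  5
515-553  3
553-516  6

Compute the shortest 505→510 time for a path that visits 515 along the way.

Shortest 505→515: 505–503–515 = 10
Best 515 to 510: 515–553–525–529–510 costing 11
Total via 515: 10 + 11 = 21 s.

21 s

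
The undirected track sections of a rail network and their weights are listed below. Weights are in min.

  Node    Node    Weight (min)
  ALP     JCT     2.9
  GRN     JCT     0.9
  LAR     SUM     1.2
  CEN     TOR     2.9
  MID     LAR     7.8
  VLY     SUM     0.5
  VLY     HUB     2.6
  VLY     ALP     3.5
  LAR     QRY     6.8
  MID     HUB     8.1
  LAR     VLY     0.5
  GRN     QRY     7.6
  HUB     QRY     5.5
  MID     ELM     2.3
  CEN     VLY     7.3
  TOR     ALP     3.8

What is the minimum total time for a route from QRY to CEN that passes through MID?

Shortest QRY→MID: QRY → HUB → MID = 13.6
Best MID to CEN: MID → LAR → VLY → CEN costing 15.6
Total via MID: 13.6 + 15.6 = 29.2 min.

29.2 min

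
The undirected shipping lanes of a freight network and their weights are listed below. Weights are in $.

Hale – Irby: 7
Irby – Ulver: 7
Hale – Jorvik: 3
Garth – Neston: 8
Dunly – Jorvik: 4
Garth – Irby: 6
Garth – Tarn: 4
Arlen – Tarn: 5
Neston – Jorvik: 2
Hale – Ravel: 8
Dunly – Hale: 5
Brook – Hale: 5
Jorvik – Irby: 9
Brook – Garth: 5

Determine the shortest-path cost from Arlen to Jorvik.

Running Dijkstra from Arlen:
Arlen: 0
Tarn: 5  (via Arlen)
Garth: 9  (via Tarn)
Brook: 14  (via Garth)
Irby: 15  (via Garth)
Neston: 17  (via Garth)
Hale: 19  (via Brook)
Jorvik: 19  (via Neston)
Shortest route: Arlen–Tarn–Garth–Neston–Jorvik = $19.

$19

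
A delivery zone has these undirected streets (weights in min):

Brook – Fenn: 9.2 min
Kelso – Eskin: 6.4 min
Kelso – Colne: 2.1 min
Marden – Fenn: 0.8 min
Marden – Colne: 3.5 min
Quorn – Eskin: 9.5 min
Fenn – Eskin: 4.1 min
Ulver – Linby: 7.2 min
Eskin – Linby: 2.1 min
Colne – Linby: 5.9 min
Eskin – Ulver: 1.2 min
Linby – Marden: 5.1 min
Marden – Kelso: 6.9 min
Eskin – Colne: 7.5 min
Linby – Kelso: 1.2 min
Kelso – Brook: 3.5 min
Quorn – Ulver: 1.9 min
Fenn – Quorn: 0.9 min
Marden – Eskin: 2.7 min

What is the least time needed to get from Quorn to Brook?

9.9 min

Shortest distances from Quorn:
Quorn: 0
Fenn: 0.9  (via Quorn)
Marden: 1.7  (via Fenn)
Ulver: 1.9  (via Quorn)
Eskin: 3.1  (via Ulver)
Linby: 5.2  (via Eskin)
Colne: 5.2  (via Marden)
Kelso: 6.4  (via Linby)
Brook: 9.9  (via Kelso)
Shortest route: Quorn–Ulver–Eskin–Linby–Kelso–Brook = 9.9 min.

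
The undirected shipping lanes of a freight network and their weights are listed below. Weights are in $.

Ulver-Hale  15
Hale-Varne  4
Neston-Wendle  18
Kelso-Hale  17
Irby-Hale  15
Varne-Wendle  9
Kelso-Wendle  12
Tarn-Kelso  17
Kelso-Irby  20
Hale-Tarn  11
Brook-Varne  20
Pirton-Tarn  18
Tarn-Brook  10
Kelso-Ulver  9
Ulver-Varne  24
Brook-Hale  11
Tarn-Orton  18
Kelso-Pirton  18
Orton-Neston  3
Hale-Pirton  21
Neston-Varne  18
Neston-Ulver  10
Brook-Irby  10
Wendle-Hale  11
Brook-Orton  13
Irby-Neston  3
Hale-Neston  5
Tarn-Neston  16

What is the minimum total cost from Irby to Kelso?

$20

Enumerating some paths:
Irby - Neston - Hale - Kelso: 3+5+17 = 25
Irby - Neston - Ulver - Kelso: 3+10+9 = 22
Irby - Neston - Hale - Wendle - Kelso: 3+5+11+12 = 31
Irby - Kelso: 20 = 20
Cheapest is Irby - Kelso at $20.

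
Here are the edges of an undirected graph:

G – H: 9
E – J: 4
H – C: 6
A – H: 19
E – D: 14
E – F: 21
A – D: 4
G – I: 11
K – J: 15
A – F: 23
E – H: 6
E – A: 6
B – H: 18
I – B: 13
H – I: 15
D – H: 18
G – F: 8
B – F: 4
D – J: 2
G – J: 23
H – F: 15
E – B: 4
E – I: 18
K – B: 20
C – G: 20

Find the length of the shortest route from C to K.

31

Shortest distances from C:
C: 0
H: 6  (via C)
E: 12  (via H)
G: 15  (via H)
B: 16  (via E)
J: 16  (via E)
A: 18  (via E)
D: 18  (via J)
F: 20  (via B)
I: 21  (via H)
K: 31  (via J)
Shortest route: C–H–E–J–K = 31.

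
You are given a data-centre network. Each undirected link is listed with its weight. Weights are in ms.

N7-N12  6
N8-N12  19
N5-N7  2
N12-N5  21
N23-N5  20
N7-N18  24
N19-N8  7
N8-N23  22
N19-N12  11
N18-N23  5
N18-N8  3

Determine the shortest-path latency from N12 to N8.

Candidate routes:
N12–N19–N8: 11+7 = 18
N12–N8: 19 = 19
N12–N7–N18–N8: 6+24+3 = 33
N12–N7–N5–N23–N18–N8: 6+2+20+5+3 = 36
Cheapest is N12–N19–N8 at 18 ms.

18 ms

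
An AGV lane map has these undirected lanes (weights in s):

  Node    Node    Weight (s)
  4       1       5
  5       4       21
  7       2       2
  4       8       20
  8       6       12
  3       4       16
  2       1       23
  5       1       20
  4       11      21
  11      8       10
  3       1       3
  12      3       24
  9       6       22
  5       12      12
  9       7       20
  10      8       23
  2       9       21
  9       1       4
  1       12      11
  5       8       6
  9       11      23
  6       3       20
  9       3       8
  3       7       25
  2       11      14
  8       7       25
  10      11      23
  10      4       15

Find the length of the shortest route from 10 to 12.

Settle nodes by increasing distance from 10:
10: 0
4: 15  (via 10)
1: 20  (via 4)
3: 23  (via 1)
8: 23  (via 10)
11: 23  (via 10)
9: 24  (via 1)
5: 29  (via 8)
12: 31  (via 1)
Shortest route: 10 → 4 → 1 → 12 = 31 s.

31 s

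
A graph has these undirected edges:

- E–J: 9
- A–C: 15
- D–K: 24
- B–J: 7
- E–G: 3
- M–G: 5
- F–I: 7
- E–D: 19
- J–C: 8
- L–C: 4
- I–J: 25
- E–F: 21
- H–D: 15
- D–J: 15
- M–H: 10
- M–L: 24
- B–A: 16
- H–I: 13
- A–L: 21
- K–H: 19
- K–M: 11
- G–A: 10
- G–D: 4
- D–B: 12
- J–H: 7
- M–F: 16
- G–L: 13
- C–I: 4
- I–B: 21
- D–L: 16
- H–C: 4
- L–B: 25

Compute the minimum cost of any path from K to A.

26

Shortest distances from K:
K: 0
M: 11  (via K)
G: 16  (via M)
E: 19  (via G)
H: 19  (via K)
D: 20  (via G)
C: 23  (via H)
A: 26  (via G)
Shortest route: K → M → G → A = 26.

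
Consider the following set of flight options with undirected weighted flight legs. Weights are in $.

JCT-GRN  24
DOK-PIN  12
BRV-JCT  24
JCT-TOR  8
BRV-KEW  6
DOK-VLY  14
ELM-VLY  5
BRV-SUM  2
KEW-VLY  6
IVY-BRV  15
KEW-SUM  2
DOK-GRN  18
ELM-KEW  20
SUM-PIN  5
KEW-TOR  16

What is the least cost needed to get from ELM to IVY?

Running Dijkstra from ELM:
ELM: 0
VLY: 5  (via ELM)
KEW: 11  (via VLY)
SUM: 13  (via KEW)
BRV: 15  (via SUM)
PIN: 18  (via SUM)
DOK: 19  (via VLY)
TOR: 27  (via KEW)
IVY: 30  (via BRV)
Shortest route: ELM → VLY → KEW → SUM → BRV → IVY = $30.

$30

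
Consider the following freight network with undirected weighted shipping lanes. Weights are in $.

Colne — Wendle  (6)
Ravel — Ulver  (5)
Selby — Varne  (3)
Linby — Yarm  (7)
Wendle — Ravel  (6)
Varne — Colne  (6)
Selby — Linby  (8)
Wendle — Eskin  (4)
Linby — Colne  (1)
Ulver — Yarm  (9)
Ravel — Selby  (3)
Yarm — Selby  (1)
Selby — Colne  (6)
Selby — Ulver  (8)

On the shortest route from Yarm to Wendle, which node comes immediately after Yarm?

Selby

Compare a few routes:
Yarm → Selby → Ravel → Wendle: 1+3+6 = 10
Yarm → Linby → Colne → Wendle: 7+1+6 = 14
Yarm → Selby → Colne → Wendle: 1+6+6 = 13
Cheapest is Yarm → Selby → Ravel → Wendle at $10.
So from Yarm the first move is to Selby.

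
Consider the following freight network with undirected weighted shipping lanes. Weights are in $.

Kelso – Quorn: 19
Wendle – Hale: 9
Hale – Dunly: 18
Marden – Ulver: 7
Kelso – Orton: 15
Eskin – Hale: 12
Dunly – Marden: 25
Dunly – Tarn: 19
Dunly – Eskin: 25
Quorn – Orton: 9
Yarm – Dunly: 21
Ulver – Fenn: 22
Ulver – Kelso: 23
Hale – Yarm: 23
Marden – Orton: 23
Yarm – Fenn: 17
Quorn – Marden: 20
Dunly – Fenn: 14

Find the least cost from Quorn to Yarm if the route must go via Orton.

$78

Shortest Quorn→Orton: Quorn–Orton = 9
Best Orton to Yarm: Orton–Marden–Dunly–Yarm costing 69
Total via Orton: 9 + 69 = $78.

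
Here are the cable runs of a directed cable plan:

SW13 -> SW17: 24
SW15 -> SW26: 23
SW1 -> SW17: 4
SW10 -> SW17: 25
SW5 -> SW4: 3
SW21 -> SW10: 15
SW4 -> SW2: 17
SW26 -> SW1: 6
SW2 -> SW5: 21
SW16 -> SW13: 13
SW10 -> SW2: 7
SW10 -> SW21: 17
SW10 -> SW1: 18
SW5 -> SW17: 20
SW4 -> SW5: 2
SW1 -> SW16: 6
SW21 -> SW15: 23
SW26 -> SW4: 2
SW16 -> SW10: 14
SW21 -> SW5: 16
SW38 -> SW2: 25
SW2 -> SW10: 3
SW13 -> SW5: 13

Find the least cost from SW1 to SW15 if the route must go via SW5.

95

Shortest SW1→SW5: SW1 → SW16 → SW13 → SW5 = 32
Best SW5 to SW15: SW5 → SW4 → SW2 → SW10 → SW21 → SW15 costing 63
Total via SW5: 32 + 63 = 95.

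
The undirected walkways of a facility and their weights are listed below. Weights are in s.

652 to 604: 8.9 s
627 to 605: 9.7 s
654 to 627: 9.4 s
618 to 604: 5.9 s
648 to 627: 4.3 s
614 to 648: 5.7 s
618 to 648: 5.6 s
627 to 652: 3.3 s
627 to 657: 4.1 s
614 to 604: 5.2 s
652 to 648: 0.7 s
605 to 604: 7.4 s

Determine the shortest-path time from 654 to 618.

19 s

Shortest distances from 654:
654: 0
627: 9.4  (via 654)
652: 12.7  (via 627)
648: 13.4  (via 652)
657: 13.5  (via 627)
618: 19  (via 648)
Shortest route: 654 → 627 → 652 → 648 → 618 = 19 s.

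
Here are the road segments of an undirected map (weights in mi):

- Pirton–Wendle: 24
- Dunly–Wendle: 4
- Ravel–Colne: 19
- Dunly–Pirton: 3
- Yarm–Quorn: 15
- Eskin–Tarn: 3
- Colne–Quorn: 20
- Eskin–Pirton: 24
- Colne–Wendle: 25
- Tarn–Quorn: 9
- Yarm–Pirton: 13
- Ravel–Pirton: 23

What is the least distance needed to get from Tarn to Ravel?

48 mi

Candidate routes:
Tarn–Eskin–Pirton–Dunly–Wendle–Colne–Ravel: 3+24+3+4+25+19 = 78
Tarn–Quorn–Colne–Ravel: 9+20+19 = 48
Tarn–Quorn–Yarm–Pirton–Ravel: 9+15+13+23 = 60
Tarn–Eskin–Pirton–Ravel: 3+24+23 = 50
The minimum is 48 mi via Tarn–Quorn–Colne–Ravel.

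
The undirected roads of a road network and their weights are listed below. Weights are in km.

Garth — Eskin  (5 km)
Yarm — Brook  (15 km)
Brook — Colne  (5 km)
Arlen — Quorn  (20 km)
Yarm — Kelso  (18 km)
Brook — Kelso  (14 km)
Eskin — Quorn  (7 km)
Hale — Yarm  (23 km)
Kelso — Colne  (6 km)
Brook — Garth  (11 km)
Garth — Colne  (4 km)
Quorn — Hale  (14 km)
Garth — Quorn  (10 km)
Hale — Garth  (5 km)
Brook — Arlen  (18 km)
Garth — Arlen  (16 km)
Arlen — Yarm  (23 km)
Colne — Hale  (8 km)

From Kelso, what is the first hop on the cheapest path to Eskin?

Colne

Compare a few routes:
Kelso - Colne - Garth - Eskin: 6+4+5 = 15
Kelso - Colne - Hale - Garth - Eskin: 6+8+5+5 = 24
Kelso - Colne - Brook - Garth - Eskin: 6+5+11+5 = 27
The minimum is 15 km via Kelso - Colne - Garth - Eskin.
So from Kelso the first move is to Colne.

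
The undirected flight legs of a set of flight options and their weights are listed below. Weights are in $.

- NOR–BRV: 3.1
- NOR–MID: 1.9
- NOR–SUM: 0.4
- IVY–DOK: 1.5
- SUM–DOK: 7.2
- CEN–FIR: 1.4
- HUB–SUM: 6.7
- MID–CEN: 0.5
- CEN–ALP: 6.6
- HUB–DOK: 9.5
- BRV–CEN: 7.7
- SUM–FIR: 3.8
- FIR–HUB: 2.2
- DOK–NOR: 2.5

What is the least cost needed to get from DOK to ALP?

$11.5

Shortest distances from DOK:
DOK: 0
IVY: 1.5  (via DOK)
NOR: 2.5  (via DOK)
SUM: 2.9  (via NOR)
MID: 4.4  (via NOR)
CEN: 4.9  (via MID)
BRV: 5.6  (via NOR)
FIR: 6.3  (via CEN)
HUB: 8.5  (via FIR)
ALP: 11.5  (via CEN)
Shortest route: DOK–NOR–MID–CEN–ALP = $11.5.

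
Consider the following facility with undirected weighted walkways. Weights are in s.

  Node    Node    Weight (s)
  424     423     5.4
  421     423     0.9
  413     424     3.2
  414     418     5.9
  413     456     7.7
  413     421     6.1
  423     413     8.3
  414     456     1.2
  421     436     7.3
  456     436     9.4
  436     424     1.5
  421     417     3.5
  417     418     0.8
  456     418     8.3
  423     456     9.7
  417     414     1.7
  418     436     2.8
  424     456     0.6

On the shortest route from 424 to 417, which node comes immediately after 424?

456

Enumerating some paths:
424–456–414–417: 0.6+1.2+1.7 = 3.5
424–456–414–418–417: 0.6+1.2+5.9+0.8 = 8.5
424–436–418–417: 1.5+2.8+0.8 = 5.1
The minimum is 3.5 s via 424–456–414–417.
So from 424 the first move is to 456.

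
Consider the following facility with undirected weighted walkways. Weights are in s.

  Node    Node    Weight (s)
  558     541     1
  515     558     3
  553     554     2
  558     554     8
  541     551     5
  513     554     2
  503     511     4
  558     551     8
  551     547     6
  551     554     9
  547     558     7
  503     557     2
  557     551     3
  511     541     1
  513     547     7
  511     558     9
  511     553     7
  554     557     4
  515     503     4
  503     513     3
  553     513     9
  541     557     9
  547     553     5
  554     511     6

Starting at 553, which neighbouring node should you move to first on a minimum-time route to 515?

554

Compare a few routes:
553 - 554 - 513 - 503 - 515: 2+2+3+4 = 11
553 - 511 - 541 - 558 - 515: 7+1+1+3 = 12
The minimum is 11 s via 553 - 554 - 513 - 503 - 515.
So from 553 the first move is to 554.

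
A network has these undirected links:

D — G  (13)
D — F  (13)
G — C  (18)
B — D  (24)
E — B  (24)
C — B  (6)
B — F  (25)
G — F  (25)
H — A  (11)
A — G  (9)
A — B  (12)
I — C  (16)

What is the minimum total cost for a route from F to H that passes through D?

Best F to D: F → D costing 13
Shortest D→H: D → G → A → H = 33
Total via D: 13 + 33 = 46.

46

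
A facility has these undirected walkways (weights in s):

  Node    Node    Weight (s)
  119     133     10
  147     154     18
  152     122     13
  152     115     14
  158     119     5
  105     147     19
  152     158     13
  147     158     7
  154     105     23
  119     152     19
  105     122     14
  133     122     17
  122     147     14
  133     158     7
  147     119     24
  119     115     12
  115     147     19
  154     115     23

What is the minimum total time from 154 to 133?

Enumerating some paths:
154 - 147 - 158 - 133: 18+7+7 = 32
154 - 115 - 119 - 133: 23+12+10 = 45
154 - 147 - 158 - 119 - 133: 18+7+5+10 = 40
Cheapest is 154 - 147 - 158 - 133 at 32 s.

32 s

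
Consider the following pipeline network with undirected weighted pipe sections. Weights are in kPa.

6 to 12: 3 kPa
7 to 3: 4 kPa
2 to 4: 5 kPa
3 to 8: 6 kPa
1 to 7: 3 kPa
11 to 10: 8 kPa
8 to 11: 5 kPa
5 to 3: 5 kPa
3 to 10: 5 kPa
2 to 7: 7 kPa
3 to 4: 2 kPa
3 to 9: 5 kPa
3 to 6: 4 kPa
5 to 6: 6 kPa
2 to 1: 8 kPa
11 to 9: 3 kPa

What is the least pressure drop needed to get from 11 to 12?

Running Dijkstra from 11:
11: 0
9: 3  (via 11)
8: 5  (via 11)
3: 8  (via 9)
10: 8  (via 11)
4: 10  (via 3)
6: 12  (via 3)
7: 12  (via 3)
5: 13  (via 3)
1: 15  (via 7)
2: 15  (via 4)
12: 15  (via 6)
Shortest route: 11–9–3–6–12 = 15 kPa.

15 kPa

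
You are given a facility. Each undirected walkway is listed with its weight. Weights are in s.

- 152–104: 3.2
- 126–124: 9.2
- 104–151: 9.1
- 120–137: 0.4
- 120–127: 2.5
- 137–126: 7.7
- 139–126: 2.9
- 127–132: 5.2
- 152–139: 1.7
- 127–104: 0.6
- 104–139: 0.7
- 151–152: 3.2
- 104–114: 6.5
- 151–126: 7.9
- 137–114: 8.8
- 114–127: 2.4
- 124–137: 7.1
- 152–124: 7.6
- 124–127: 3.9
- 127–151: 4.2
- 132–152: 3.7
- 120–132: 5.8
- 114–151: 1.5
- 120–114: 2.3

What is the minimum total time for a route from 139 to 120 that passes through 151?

8.7 s

Shortest 139→151: 139 → 152 → 151 = 4.9
Shortest 151→120: 151 → 114 → 120 = 3.8
Total via 151: 4.9 + 3.8 = 8.7 s.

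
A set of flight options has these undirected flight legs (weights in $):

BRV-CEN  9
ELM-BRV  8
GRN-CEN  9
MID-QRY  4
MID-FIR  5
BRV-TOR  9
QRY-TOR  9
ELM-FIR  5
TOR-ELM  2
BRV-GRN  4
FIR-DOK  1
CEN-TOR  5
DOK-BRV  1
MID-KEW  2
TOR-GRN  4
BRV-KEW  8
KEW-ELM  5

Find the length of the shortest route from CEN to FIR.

Shortest distances from CEN:
CEN: 0
TOR: 5  (via CEN)
ELM: 7  (via TOR)
GRN: 9  (via CEN)
BRV: 9  (via CEN)
DOK: 10  (via BRV)
FIR: 11  (via DOK)
Shortest route: CEN → BRV → DOK → FIR = $11.

$11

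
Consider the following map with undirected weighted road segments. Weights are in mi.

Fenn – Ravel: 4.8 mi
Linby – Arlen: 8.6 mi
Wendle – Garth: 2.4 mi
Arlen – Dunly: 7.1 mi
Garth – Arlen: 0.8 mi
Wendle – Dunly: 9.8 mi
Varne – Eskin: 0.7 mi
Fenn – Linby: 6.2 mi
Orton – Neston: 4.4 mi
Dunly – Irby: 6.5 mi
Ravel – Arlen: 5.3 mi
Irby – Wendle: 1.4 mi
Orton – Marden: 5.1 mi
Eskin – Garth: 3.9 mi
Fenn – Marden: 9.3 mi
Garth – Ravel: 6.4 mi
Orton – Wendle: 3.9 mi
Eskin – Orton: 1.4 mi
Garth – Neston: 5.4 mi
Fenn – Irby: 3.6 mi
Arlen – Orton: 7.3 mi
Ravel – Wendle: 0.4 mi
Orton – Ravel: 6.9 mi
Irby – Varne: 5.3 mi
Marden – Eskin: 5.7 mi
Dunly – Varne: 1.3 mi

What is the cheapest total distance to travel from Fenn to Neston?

Compare a few routes:
Fenn - Irby - Wendle - Garth - Neston: 3.6+1.4+2.4+5.4 = 12.8
Fenn - Irby - Wendle - Orton - Neston: 3.6+1.4+3.9+4.4 = 13.3
Fenn - Ravel - Wendle - Garth - Neston: 4.8+0.4+2.4+5.4 = 13
Cheapest is Fenn - Irby - Wendle - Garth - Neston at 12.8 mi.

12.8 mi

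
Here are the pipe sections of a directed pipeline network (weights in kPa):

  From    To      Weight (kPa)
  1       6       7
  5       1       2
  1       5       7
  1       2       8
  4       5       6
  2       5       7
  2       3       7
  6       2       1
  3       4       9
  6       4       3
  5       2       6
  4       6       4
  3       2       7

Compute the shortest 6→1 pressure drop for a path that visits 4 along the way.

Shortest 6→4: 6 → 4 = 3
Shortest 4→1: 4 → 5 → 1 = 8
Total via 4: 3 + 8 = 11 kPa.

11 kPa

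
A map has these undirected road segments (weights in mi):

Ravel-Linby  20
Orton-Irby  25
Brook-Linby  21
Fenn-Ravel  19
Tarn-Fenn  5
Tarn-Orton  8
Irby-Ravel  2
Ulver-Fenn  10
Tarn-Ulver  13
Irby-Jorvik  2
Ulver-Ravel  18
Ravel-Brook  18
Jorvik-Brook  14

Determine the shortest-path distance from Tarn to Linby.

44 mi

Shortest distances from Tarn:
Tarn: 0
Fenn: 5  (via Tarn)
Orton: 8  (via Tarn)
Ulver: 13  (via Tarn)
Ravel: 24  (via Fenn)
Irby: 26  (via Ravel)
Jorvik: 28  (via Irby)
Brook: 42  (via Ravel)
Linby: 44  (via Ravel)
Shortest route: Tarn–Fenn–Ravel–Linby = 44 mi.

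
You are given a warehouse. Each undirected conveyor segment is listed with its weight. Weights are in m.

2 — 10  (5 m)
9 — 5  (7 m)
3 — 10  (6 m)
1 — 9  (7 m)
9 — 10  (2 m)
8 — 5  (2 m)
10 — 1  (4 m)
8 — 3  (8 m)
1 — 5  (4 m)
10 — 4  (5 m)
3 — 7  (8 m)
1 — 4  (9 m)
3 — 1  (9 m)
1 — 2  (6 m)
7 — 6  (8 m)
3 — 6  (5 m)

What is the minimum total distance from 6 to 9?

13 m

Shortest distances from 6:
6: 0
3: 5  (via 6)
7: 8  (via 6)
10: 11  (via 3)
8: 13  (via 3)
9: 13  (via 10)
Shortest route: 6 → 3 → 10 → 9 = 13 m.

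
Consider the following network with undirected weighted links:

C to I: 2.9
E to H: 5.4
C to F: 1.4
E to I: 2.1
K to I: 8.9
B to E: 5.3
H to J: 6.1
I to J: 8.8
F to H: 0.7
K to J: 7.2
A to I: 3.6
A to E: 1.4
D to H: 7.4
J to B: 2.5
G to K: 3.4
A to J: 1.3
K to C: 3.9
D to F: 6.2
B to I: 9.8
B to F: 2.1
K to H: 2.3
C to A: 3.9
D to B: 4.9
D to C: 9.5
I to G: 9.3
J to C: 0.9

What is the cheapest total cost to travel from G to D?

Enumerating some paths:
G - K - H - F - B - D: 3.4+2.3+0.7+2.1+4.9 = 13.4
G - K - H - D: 3.4+2.3+7.4 = 13.1
G - K - H - F - D: 3.4+2.3+0.7+6.2 = 12.6
The minimum is 12.6 via G - K - H - F - D.

12.6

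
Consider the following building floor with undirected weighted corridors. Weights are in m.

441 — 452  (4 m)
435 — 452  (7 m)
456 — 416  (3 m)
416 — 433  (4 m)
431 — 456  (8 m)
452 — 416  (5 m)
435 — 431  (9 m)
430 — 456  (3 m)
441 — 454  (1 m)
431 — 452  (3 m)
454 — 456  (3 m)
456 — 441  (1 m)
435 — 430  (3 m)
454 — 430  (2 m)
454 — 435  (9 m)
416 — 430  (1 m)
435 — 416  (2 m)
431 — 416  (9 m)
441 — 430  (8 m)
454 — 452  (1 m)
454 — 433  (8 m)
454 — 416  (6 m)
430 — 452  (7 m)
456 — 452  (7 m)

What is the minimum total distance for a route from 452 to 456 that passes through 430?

6 m

Best 452 to 430: 452–454–430 costing 3
Shortest 430→456: 430–456 = 3
Total via 430: 3 + 3 = 6 m.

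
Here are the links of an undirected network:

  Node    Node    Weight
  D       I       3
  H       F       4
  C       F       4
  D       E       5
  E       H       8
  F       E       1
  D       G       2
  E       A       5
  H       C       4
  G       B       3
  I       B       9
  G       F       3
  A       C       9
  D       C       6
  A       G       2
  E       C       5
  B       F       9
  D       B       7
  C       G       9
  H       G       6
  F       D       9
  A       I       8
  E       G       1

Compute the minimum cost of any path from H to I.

Shortest distances from H:
H: 0
C: 4  (via H)
F: 4  (via H)
E: 5  (via F)
G: 6  (via H)
A: 8  (via G)
D: 8  (via G)
B: 9  (via G)
I: 11  (via D)
Shortest route: H–G–D–I = 11.

11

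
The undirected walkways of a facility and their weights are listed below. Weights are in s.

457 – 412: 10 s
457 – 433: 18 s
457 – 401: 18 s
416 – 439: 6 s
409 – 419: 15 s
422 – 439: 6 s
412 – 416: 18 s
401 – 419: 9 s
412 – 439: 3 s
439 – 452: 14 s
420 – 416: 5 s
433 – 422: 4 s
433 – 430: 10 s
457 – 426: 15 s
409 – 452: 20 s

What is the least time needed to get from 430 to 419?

55 s

Settle nodes by increasing distance from 430:
430: 0
433: 10  (via 430)
422: 14  (via 433)
439: 20  (via 422)
412: 23  (via 439)
416: 26  (via 439)
457: 28  (via 433)
420: 31  (via 416)
452: 34  (via 439)
426: 43  (via 457)
401: 46  (via 457)
409: 54  (via 452)
419: 55  (via 401)
Shortest route: 430–433–457–401–419 = 55 s.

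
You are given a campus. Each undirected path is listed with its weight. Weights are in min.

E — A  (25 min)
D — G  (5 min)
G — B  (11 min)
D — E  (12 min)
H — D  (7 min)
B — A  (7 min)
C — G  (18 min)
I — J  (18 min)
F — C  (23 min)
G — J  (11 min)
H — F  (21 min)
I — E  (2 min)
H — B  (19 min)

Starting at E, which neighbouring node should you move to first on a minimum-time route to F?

Enumerating some paths:
E → I → J → G → D → H → F: 2+18+11+5+7+21 = 64
E → D → H → F: 12+7+21 = 40
E → D → G → C → F: 12+5+18+23 = 58
The minimum is 40 min via E → D → H → F.
So from E the first move is to D.

D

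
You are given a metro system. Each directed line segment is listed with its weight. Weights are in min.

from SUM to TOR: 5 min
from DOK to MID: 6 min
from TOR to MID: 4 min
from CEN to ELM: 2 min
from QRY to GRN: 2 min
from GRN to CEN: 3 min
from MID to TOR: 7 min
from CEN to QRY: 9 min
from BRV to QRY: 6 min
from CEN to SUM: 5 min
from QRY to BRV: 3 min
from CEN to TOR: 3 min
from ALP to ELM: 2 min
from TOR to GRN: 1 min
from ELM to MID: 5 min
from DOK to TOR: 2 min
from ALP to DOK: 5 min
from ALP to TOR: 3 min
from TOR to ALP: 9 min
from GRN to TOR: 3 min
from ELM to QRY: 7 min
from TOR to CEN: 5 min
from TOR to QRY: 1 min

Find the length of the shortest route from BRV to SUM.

Running Dijkstra from BRV:
BRV: 0
QRY: 6  (via BRV)
GRN: 8  (via QRY)
CEN: 11  (via GRN)
TOR: 11  (via GRN)
ELM: 13  (via CEN)
MID: 15  (via TOR)
SUM: 16  (via CEN)
Shortest route: BRV → QRY → GRN → CEN → SUM = 16 min.

16 min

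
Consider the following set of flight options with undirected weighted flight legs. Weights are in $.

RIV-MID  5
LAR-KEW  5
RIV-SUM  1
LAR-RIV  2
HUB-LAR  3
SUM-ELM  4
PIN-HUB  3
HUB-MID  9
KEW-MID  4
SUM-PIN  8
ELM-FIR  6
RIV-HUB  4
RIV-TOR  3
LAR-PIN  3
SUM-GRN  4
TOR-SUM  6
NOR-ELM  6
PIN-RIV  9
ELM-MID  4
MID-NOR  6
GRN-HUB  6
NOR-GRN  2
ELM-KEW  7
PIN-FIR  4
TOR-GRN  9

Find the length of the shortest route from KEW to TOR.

$10

Settle nodes by increasing distance from KEW:
KEW: 0
MID: 4  (via KEW)
LAR: 5  (via KEW)
RIV: 7  (via LAR)
ELM: 7  (via KEW)
HUB: 8  (via LAR)
SUM: 8  (via RIV)
PIN: 8  (via LAR)
NOR: 10  (via MID)
TOR: 10  (via RIV)
Shortest route: KEW–LAR–RIV–TOR = $10.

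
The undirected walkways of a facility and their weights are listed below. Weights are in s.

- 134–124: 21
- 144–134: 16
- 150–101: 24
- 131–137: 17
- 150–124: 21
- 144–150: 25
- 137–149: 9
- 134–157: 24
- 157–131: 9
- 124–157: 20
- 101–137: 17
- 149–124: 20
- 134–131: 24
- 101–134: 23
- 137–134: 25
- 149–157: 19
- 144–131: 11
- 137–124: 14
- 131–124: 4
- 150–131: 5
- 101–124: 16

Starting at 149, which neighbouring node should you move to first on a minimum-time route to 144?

124

Enumerating some paths:
149–137–131–144: 9+17+11 = 37
149–124–131–144: 20+4+11 = 35
149–137–124–131–144: 9+14+4+11 = 38
The minimum is 35 s via 149–124–131–144.
So from 149 the first move is to 124.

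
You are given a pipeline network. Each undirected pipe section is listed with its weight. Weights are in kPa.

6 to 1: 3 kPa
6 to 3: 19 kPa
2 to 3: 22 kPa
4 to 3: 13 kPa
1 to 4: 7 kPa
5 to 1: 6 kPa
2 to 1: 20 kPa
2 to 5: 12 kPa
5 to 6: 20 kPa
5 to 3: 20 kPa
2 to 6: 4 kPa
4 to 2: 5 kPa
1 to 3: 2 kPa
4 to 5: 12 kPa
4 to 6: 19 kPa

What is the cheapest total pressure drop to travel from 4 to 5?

12 kPa

Compare a few routes:
4 → 1 → 5: 7+6 = 13
4 → 5: 12 = 12
The minimum is 12 kPa via 4 → 5.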